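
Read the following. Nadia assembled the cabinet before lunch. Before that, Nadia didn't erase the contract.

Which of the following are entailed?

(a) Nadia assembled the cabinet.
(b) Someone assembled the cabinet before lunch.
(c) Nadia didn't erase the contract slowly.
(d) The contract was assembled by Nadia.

(a) Entailed — this follows by dropping conjuncts from the assembling event's description.
(b) Entailed — generalizing the agent leaves a sub-description the original still satisfies.
(c) Entailed — under negation, adding a further restriction is entailed: if no such erasing event occurred, none occurred slowly either.
(d) Not entailed — Nadia assembled the cabinet, not the contract; the contract belongs to the erasing event.

(a), (b), (c)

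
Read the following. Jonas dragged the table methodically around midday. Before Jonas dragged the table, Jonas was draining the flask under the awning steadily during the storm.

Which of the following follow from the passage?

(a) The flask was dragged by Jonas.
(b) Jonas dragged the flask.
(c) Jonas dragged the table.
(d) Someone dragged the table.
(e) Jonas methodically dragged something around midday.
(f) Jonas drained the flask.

(c), (d), (e)

(a) Not entailed — Jonas dragged the table, not the flask; the flask belongs to the draining event.
(b) Not entailed — Jonas dragged the table, not the flask; the flask belongs to the draining event.
(c) Entailed — dropping 'methodically', 'around midday' leaves a sub-description the original still satisfies.
(d) Entailed — every conjunct here is already in the original dragging event.
(e) Entailed — generalizing the patient leaves a sub-description the original still satisfies.
(f) Not entailed — 'was draining' is progressive on an accomplishment; it does not entail the completed 'drained'.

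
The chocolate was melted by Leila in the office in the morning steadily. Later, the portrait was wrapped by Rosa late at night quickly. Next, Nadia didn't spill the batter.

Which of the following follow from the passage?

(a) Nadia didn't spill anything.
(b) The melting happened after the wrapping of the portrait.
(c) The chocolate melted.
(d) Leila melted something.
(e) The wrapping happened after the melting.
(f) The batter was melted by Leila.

(a) Not entailed — the original only denies this specific event; Nadia may have spilled something else.
(b) Not entailed — the narrative places the melting before the wrapping, not after.
(c) Entailed — 'Leila melted the chocolate' is causative; it entails the inchoative 'the chocolate melted'.
(d) Entailed — every conjunct here is already in the original melting event.
(e) Entailed — the narrative places the melting before the wrapping.
(f) Not entailed — Leila melted the chocolate, not the batter; the batter belongs to the spilling event.

(c), (d), (e)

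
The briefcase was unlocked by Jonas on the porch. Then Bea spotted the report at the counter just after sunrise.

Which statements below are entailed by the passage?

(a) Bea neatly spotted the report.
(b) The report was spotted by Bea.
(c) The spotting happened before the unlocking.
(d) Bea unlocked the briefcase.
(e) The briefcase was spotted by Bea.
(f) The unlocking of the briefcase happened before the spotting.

(a) Not entailed — 'neatly' adds information not in the original event.
(b) Entailed — dropping 'just after sunrise', 'at the counter' leaves a sub-description the original still satisfies.
(c) Not entailed — the narrative places the unlocking before the spotting, not after.
(d) Not entailed — the passage has Jonas unlocking the briefcase, not Bea.
(e) Not entailed — Bea spotted the report, not the briefcase; the briefcase belongs to the unlocking event.
(f) Entailed — the narrative places the unlocking before the spotting.

(b), (f)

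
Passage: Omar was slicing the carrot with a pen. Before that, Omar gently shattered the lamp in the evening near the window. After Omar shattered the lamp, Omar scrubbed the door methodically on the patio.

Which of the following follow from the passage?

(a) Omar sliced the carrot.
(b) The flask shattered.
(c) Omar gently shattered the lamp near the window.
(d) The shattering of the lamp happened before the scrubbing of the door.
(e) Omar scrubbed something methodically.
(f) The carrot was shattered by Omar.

(c), (d), (e)

(a) Not entailed — 'was slicing' is progressive on an accomplishment; it does not entail the completed 'sliced'.
(b) Not entailed — the lamp is what shattered, not the flask.
(c) Entailed — dropping 'in the evening' leaves a sub-description the original still satisfies.
(d) Entailed — the narrative places the shattering before the scrubbing.
(e) Entailed — dropping 'on the patio' and generalizing the patient leaves a sub-description the original still satisfies.
(f) Not entailed — Omar shattered the lamp, not the carrot; the carrot belongs to the slicing event.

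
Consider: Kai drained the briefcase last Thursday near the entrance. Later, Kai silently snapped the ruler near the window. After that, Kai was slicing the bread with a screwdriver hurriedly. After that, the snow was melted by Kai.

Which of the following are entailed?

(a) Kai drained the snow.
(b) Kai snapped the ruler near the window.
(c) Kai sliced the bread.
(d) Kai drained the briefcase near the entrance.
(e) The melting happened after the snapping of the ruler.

(a) Not entailed — Kai drained the briefcase, not the snow; the snow belongs to the melting event.
(b) Entailed — this follows by dropping conjuncts from the snapping event's description.
(c) Not entailed — 'was slicing' is progressive on an accomplishment; it does not entail the completed 'sliced'.
(d) Entailed — dropping 'last Thursday' leaves a sub-description the original still satisfies.
(e) Entailed — the narrative places the snapping before the melting.

(b), (d), (e)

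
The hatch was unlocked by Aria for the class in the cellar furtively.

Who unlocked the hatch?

Aria

'Aria' marks the agent of the unlocking event.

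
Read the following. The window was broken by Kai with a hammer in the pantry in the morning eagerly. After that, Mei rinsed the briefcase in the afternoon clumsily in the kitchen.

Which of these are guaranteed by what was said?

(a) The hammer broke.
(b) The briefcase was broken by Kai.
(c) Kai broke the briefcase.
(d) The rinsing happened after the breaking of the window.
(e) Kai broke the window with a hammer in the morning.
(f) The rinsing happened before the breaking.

(d), (e)

(a) Not entailed — the window is what broke, not the hammer.
(b) Not entailed — Kai broke the window, not the briefcase; the briefcase belongs to the rinsing event.
(c) Not entailed — Kai broke the window, not the briefcase; the briefcase belongs to the rinsing event.
(d) Entailed — the narrative places the breaking before the rinsing.
(e) Entailed — this follows by dropping conjuncts from the breaking event's description.
(f) Not entailed — the narrative places the breaking before the rinsing, not after.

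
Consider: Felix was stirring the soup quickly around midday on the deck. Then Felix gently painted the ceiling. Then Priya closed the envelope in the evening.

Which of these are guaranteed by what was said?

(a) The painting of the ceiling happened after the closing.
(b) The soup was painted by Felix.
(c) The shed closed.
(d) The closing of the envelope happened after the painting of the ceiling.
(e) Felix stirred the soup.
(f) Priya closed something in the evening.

(d), (e), (f)

(a) Not entailed — the narrative places the painting before the closing, not after.
(b) Not entailed — Felix painted the ceiling, not the soup; the soup belongs to the stirring event.
(c) Not entailed — the envelope is what closed, not the shed.
(d) Entailed — the narrative places the painting before the closing.
(e) Entailed — 'stir' is an activity; 'was stirring' entails that some stirring happened, so 'stirred' holds.
(f) Entailed — this follows by dropping conjuncts from the closing event's description.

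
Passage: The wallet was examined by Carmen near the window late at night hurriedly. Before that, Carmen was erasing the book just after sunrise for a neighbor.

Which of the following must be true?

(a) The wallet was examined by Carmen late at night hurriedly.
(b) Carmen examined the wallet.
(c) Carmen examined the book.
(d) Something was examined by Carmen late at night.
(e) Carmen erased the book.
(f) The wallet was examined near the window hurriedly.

(a), (b), (d), (f)

(a) Entailed — dropping 'near the window' leaves a sub-description the original still satisfies.
(b) Entailed — dropping 'hurriedly', 'near the window', 'late at night' leaves a sub-description the original still satisfies.
(c) Not entailed — Carmen examined the wallet, not the book; the book belongs to the erasing event.
(d) Entailed — every conjunct here is already in the original examining event.
(e) Not entailed — 'was erasing' is progressive on an accomplishment; it does not entail the completed 'erased'.
(f) Entailed — every conjunct here is already in the original examining event.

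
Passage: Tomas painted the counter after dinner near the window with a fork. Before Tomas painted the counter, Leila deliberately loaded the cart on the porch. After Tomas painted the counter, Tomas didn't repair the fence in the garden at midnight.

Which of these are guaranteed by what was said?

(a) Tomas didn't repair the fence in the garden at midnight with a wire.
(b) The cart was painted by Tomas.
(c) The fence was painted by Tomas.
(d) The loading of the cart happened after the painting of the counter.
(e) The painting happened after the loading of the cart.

(a) Entailed — under negation, adding a further restriction is entailed: if no such repairing event occurred, none occurred with a wire either.
(b) Not entailed — Tomas painted the counter, not the cart; the cart belongs to the loading event.
(c) Not entailed — Tomas painted the counter, not the fence; the fence belongs to the repairing event.
(d) Not entailed — the narrative places the loading before the painting, not after.
(e) Entailed — the narrative places the loading before the painting.

(a), (e)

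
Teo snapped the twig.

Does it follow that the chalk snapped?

Nothing is said about any chalk; only the twig is affected.

no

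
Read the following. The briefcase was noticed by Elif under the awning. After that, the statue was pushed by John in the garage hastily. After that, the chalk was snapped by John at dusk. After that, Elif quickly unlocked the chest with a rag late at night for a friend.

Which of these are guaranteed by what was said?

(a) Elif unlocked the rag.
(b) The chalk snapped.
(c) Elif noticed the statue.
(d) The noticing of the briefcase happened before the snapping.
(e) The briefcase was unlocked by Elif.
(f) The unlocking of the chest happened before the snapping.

(a) Not entailed — the rag is the instrument, not what was unlocked.
(b) Entailed — 'John snapped the chalk' is causative; it entails the inchoative 'the chalk snapped'.
(c) Not entailed — Elif noticed the briefcase, not the statue; the statue belongs to the pushing event.
(d) Entailed — the narrative places the noticing before the snapping.
(e) Not entailed — Elif unlocked the chest, not the briefcase; the briefcase belongs to the noticing event.
(f) Not entailed — the narrative places the snapping before the unlocking, not after.

(b), (d)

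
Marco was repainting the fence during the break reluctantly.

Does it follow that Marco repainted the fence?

no

'was repainting' is progressive; for an accomplishment like 'repaint the fence', it doesn't entail completion.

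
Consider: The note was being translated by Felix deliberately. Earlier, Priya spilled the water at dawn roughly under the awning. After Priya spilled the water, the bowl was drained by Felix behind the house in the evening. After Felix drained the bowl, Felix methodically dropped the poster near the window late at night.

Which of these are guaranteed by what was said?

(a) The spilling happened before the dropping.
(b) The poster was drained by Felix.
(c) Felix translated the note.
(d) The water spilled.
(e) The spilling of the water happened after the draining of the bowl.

(a) Entailed — the narrative places the spilling before the dropping.
(b) Not entailed — Felix drained the bowl, not the poster; the poster belongs to the dropping event.
(c) Not entailed — 'was translating' is progressive on an accomplishment; it does not entail the completed 'translated'.
(d) Entailed — 'Priya spilled the water' is causative; it entails the inchoative 'the water spilled'.
(e) Not entailed — the narrative places the spilling before the draining, not after.

(a), (d)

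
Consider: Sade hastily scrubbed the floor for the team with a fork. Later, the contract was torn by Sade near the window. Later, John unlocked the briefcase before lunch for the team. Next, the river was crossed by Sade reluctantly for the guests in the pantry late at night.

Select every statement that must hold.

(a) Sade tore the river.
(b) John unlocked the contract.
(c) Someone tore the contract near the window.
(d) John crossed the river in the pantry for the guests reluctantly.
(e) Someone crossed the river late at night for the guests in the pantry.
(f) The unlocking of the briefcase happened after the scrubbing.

(c), (e), (f)

(a) Not entailed — Sade tore the contract, not the river; the river belongs to the crossing event.
(b) Not entailed — John unlocked the briefcase, not the contract; the contract belongs to the tearing event.
(c) Entailed — the original entails any weakening of itself; this just generalizes the agent.
(d) Not entailed — the passage has Sade crossing the river, not John.
(e) Entailed — this follows by dropping conjuncts from the crossing event's description.
(f) Entailed — the narrative places the scrubbing before the unlocking.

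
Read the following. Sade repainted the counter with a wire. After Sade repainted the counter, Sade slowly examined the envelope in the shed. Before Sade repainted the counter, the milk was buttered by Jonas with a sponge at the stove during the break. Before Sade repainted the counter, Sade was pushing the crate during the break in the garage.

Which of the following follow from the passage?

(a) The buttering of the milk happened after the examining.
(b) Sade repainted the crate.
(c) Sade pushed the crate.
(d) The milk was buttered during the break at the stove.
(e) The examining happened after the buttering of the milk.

(a) Not entailed — the narrative places the buttering before the examining, not after.
(b) Not entailed — Sade repainted the counter, not the crate; the crate belongs to the pushing event.
(c) Entailed — 'push' is an activity; 'was pushing' entails that some pushing happened, so 'pushed' holds.
(d) Entailed — the original entails any weakening of itself; this just drops 'with a sponge' and generalizes the agent.
(e) Entailed — the narrative places the buttering before the examining.

(c), (d), (e)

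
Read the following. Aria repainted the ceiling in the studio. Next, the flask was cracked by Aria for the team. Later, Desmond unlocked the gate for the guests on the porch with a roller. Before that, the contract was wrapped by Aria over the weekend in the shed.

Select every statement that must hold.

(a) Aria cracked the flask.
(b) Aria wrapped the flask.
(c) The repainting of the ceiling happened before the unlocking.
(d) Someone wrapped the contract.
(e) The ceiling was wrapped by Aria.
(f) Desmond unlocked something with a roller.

(a) Entailed — dropping 'for the team' leaves a sub-description the original still satisfies.
(b) Not entailed — Aria wrapped the contract, not the flask; the flask belongs to the cracking event.
(c) Entailed — the narrative places the repainting before the unlocking.
(d) Entailed — every conjunct here is already in the original wrapping event.
(e) Not entailed — Aria wrapped the contract, not the ceiling; the ceiling belongs to the repainting event.
(f) Entailed — dropping 'on the porch', 'for the guests' and generalizing the patient leaves a sub-description the original still satisfies.

(a), (c), (d), (f)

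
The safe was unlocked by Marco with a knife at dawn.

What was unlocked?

'the safe' marks the patient of the unlocking event.

the safe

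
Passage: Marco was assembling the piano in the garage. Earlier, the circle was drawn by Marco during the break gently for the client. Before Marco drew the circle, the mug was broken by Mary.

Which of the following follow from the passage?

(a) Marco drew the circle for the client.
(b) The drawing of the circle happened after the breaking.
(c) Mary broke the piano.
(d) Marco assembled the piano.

(a) Entailed — the original entails any weakening of itself; this just drops 'during the break', 'gently'.
(b) Entailed — the narrative places the breaking before the drawing.
(c) Not entailed — Mary broke the mug, not the piano; the piano belongs to the assembling event.
(d) Not entailed — 'was assembling' is progressive on an accomplishment; it does not entail the completed 'assembled'.

(a), (b)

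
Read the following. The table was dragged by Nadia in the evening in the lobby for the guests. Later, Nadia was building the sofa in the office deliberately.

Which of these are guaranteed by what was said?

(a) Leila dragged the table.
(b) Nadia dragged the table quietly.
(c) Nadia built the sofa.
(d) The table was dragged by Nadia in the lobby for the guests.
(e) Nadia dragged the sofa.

(d)

(a) Not entailed — the passage has Nadia dragging the table, not Leila.
(b) Not entailed — 'quietly' adds information not in the original event.
(c) Not entailed — 'was building' is progressive on an accomplishment; it does not entail the completed 'built'.
(d) Entailed — dropping 'in the evening' leaves a sub-description the original still satisfies.
(e) Not entailed — Nadia dragged the table, not the sofa; the sofa belongs to the building event.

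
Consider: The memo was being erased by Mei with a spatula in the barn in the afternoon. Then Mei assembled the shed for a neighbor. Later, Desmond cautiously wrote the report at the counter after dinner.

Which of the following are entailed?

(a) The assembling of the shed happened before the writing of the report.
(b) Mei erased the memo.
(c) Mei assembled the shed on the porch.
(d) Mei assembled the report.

(a)

(a) Entailed — the narrative places the assembling before the writing.
(b) Not entailed — 'was erasing' is progressive on an accomplishment; it does not entail the completed 'erased'.
(c) Not entailed — 'on the porch' adds information not in the original event.
(d) Not entailed — Mei assembled the shed, not the report; the report belongs to the writing event.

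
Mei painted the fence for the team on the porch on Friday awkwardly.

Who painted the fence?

'Mei' marks the agent of the painting event.

Mei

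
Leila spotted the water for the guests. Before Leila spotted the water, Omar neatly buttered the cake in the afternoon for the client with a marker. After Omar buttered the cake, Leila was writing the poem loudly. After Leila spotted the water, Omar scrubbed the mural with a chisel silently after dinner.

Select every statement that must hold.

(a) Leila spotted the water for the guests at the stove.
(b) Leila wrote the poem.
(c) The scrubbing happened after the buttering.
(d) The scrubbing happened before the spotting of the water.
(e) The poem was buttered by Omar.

(a) Not entailed — 'at the stove' adds information not in the original event.
(b) Not entailed — 'was writing' is progressive on an accomplishment; it does not entail the completed 'wrote'.
(c) Entailed — the narrative places the buttering before the scrubbing.
(d) Not entailed — the narrative places the spotting before the scrubbing, not after.
(e) Not entailed — Omar buttered the cake, not the poem; the poem belongs to the writing event.

(c)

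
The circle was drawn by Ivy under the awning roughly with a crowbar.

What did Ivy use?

a crowbar

'with a crowbar' marks the instrument of the drawing event.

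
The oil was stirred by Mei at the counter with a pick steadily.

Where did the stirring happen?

'at the counter' marks the location of the stirring event.

at the counter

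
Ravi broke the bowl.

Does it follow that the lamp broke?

Nothing is said about any lamp; only the bowl is affected.

no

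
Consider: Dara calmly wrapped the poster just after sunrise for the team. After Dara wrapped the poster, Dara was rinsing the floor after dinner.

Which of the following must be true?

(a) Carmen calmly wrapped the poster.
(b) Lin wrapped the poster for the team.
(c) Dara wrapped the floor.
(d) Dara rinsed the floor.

(a) Not entailed — the passage has Dara wrapping the poster, not Carmen.
(b) Not entailed — the passage has Dara wrapping the poster, not Lin.
(c) Not entailed — Dara wrapped the poster, not the floor; the floor belongs to the rinsing event.
(d) Entailed — 'rinse' is an activity; 'was rinsing' entails that some rinsing happened, so 'rinsed' holds.

(d)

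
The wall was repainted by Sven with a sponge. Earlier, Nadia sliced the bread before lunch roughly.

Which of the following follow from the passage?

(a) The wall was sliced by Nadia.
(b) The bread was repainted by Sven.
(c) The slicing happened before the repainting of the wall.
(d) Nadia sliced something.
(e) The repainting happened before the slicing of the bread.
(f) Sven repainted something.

(c), (d), (f)

(a) Not entailed — Nadia sliced the bread, not the wall; the wall belongs to the repainting event.
(b) Not entailed — Sven repainted the wall, not the bread; the bread belongs to the slicing event.
(c) Entailed — the narrative places the slicing before the repainting.
(d) Entailed — dropping 'roughly', 'before lunch' and generalizing the patient leaves a sub-description the original still satisfies.
(e) Not entailed — the narrative places the slicing before the repainting, not after.
(f) Entailed — every conjunct here is already in the original repainting event.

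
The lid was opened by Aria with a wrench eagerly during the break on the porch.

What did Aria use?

a wrench

'with a wrench' marks the instrument of the opening event.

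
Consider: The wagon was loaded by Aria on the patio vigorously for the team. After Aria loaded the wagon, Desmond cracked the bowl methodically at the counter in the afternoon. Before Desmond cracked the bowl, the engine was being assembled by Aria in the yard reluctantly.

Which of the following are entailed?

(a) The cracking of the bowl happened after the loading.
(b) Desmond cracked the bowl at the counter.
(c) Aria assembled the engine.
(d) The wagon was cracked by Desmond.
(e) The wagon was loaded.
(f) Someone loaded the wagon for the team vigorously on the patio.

(a), (b), (e), (f)

(a) Entailed — the narrative places the loading before the cracking.
(b) Entailed — dropping 'in the afternoon', 'methodically' leaves a sub-description the original still satisfies.
(c) Not entailed — 'was assembling' is progressive on an accomplishment; it does not entail the completed 'assembled'.
(d) Not entailed — Desmond cracked the bowl, not the wagon; the wagon belongs to the loading event.
(e) Entailed — the original entails any weakening of itself; this just drops 'vigorously', 'on the patio', 'for the team' and generalizes the agent.
(f) Entailed — this follows by dropping conjuncts from the loading event's description.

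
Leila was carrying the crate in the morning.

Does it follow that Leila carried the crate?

yes

'carry' is atelic; if Leila was carrying the crate, then Leila carried the crate (for some time).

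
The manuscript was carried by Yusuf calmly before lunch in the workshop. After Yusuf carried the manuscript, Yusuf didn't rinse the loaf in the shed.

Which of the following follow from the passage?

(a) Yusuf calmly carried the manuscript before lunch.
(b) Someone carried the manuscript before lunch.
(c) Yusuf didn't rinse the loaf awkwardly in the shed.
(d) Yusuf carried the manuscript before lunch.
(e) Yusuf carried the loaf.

(a) Entailed — every conjunct here is already in the original carrying event.
(b) Entailed — this follows by dropping conjuncts from the carrying event's description.
(c) Entailed — under negation, adding a further restriction is entailed: if no such rinsing event occurred, none occurred awkwardly either.
(d) Entailed — the original entails any weakening of itself; this just drops 'in the workshop', 'calmly'.
(e) Not entailed — Yusuf carried the manuscript, not the loaf; the loaf belongs to the rinsing event.

(a), (b), (c), (d)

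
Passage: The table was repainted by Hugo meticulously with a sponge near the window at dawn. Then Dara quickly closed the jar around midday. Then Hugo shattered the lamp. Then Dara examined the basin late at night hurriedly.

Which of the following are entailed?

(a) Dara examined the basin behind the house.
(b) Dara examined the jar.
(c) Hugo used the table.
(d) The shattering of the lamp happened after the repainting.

(d)

(a) Not entailed — 'behind the house' adds information not in the original event.
(b) Not entailed — Dara examined the basin, not the jar; the jar belongs to the closing event.
(c) Not entailed — the table is the patient, not an instrument — Hugo used a sponge.
(d) Entailed — the narrative places the repainting before the shattering.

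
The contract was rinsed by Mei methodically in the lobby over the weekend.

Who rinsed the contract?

'Mei' marks the agent of the rinsing event.

Mei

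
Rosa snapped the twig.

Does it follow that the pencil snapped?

Nothing is said about any pencil; only the twig is affected.

no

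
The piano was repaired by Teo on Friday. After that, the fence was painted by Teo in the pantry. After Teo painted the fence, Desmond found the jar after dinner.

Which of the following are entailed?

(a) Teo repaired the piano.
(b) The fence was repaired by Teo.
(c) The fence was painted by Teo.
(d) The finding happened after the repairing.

(a), (c), (d)

(a) Entailed — the original entails any weakening of itself; this just drops 'on Friday'.
(b) Not entailed — Teo repaired the piano, not the fence; the fence belongs to the painting event.
(c) Entailed — this follows by dropping conjuncts from the painting event's description.
(d) Entailed — the narrative places the repairing before the finding.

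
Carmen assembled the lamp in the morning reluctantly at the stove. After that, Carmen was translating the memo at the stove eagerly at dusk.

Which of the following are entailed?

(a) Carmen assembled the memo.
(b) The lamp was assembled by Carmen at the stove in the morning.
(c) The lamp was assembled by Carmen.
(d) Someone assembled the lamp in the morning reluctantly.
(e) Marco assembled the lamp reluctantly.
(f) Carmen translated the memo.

(b), (c), (d)

(a) Not entailed — Carmen assembled the lamp, not the memo; the memo belongs to the translating event.
(b) Entailed — this follows by dropping conjuncts from the assembling event's description.
(c) Entailed — this follows by dropping conjuncts from the assembling event's description.
(d) Entailed — dropping 'at the stove' and generalizing the agent leaves a sub-description the original still satisfies.
(e) Not entailed — the passage has Carmen assembling the lamp, not Marco.
(f) Not entailed — 'was translating' is progressive on an accomplishment; it does not entail the completed 'translated'.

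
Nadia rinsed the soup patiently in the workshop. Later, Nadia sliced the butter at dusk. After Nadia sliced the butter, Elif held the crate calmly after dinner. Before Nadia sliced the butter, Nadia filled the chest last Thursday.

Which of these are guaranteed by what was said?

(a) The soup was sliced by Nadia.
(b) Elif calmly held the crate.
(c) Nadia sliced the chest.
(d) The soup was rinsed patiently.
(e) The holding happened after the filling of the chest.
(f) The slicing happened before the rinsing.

(b), (d), (e)

(a) Not entailed — Nadia sliced the butter, not the soup; the soup belongs to the rinsing event.
(b) Entailed — this follows by dropping conjuncts from the holding event's description.
(c) Not entailed — Nadia sliced the butter, not the chest; the chest belongs to the filling event.
(d) Entailed — this follows by dropping conjuncts from the rinsing event's description.
(e) Entailed — the narrative places the filling before the holding.
(f) Not entailed — the narrative places the rinsing before the slicing, not after.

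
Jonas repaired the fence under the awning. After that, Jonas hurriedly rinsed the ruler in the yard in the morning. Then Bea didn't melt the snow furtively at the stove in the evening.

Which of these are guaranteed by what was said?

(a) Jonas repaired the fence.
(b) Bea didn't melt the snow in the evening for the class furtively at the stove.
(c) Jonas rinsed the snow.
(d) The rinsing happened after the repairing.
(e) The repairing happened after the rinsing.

(a) Entailed — every conjunct here is already in the original repairing event.
(b) Entailed — under negation, adding a further restriction is entailed: if no such melting event occurred, none occurred for the class either.
(c) Not entailed — Jonas rinsed the ruler, not the snow; the snow belongs to the melting event.
(d) Entailed — the narrative places the repairing before the rinsing.
(e) Not entailed — the narrative places the repairing before the rinsing, not after.

(a), (b), (d)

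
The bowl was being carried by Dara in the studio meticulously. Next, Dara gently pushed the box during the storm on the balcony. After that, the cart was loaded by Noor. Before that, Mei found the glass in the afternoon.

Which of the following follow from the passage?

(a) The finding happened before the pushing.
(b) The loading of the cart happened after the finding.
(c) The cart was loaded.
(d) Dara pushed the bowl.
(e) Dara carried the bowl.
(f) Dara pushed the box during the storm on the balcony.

(b), (c), (e), (f)

(a) Not entailed — the narrative doesn't order the finding relative to the pushing.
(b) Entailed — the narrative places the finding before the loading.
(c) Entailed — this follows by dropping conjuncts from the loading event's description.
(d) Not entailed — Dara pushed the box, not the bowl; the bowl belongs to the carrying event.
(e) Entailed — 'carry' is an activity; 'was carrying' entails that some carrying happened, so 'carried' holds.
(f) Entailed — every conjunct here is already in the original pushing event.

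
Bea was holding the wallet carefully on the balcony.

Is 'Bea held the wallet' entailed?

yes

'hold' is atelic; if Bea was holding the wallet, then Bea held the wallet (for some time).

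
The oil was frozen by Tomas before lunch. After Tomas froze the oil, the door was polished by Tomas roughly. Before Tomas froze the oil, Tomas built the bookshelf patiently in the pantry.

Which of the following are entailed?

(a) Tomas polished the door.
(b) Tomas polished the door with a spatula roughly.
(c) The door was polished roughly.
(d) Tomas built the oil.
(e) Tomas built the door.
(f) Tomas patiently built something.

(a), (c), (f)

(a) Entailed — every conjunct here is already in the original polishing event.
(b) Not entailed — 'with a spatula' adds information not in the original event.
(c) Entailed — every conjunct here is already in the original polishing event.
(d) Not entailed — Tomas built the bookshelf, not the oil; the oil belongs to the freezing event.
(e) Not entailed — Tomas built the bookshelf, not the door; the door belongs to the polishing event.
(f) Entailed — every conjunct here is already in the original building event.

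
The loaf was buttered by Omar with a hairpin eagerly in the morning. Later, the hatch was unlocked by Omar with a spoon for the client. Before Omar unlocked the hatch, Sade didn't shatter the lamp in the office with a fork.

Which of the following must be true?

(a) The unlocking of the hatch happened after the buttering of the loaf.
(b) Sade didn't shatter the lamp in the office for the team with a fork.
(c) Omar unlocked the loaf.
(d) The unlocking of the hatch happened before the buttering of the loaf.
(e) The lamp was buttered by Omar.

(a), (b)

(a) Entailed — the narrative places the buttering before the unlocking.
(b) Entailed — under negation, adding a further restriction is entailed: if no such shattering event occurred, none occurred for the team either.
(c) Not entailed — Omar unlocked the hatch, not the loaf; the loaf belongs to the buttering event.
(d) Not entailed — the narrative places the buttering before the unlocking, not after.
(e) Not entailed — Omar buttered the loaf, not the lamp; the lamp belongs to the shattering event.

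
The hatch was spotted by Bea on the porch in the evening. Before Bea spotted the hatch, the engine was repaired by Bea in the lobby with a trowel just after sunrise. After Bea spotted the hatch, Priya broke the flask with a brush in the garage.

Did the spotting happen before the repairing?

The narrative orders the repairing before the spotting.

no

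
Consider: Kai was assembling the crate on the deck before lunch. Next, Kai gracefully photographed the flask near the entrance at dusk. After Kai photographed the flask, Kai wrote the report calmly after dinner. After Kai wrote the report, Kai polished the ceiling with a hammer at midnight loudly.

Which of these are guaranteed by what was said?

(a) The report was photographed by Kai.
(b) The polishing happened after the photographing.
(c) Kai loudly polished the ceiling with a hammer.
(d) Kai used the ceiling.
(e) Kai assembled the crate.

(b), (c)

(a) Not entailed — Kai photographed the flask, not the report; the report belongs to the writing event.
(b) Entailed — the narrative places the photographing before the polishing.
(c) Entailed — the original entails any weakening of itself; this just drops 'at midnight'.
(d) Not entailed — the ceiling is the patient, not an instrument — Kai used a hammer.
(e) Not entailed — 'was assembling' is progressive on an accomplishment; it does not entail the completed 'assembled'.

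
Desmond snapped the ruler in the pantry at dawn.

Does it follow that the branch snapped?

Nothing is said about any branch; only the ruler is affected.

no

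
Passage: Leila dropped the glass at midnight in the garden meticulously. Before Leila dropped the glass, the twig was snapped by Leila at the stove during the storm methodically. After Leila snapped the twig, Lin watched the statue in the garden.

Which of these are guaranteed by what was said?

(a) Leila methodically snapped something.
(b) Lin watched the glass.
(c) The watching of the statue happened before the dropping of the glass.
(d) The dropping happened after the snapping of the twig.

(a), (d)

(a) Entailed — every conjunct here is already in the original snapping event.
(b) Not entailed — Lin watched the statue, not the glass; the glass belongs to the dropping event.
(c) Not entailed — the narrative doesn't order the watching relative to the dropping.
(d) Entailed — the narrative places the snapping before the dropping.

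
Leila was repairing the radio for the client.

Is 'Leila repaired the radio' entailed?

no

'was repairing' is progressive; for an accomplishment like 'repair the radio', it doesn't entail completion.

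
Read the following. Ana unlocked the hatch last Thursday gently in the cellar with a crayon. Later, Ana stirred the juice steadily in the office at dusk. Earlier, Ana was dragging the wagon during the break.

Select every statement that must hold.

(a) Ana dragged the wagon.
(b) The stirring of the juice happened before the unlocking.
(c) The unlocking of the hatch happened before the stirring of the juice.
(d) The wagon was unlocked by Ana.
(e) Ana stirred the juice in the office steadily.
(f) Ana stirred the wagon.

(a), (c), (e)

(a) Entailed — 'drag' is an activity; 'was dragging' entails that some dragging happened, so 'dragged' holds.
(b) Not entailed — the narrative places the unlocking before the stirring, not after.
(c) Entailed — the narrative places the unlocking before the stirring.
(d) Not entailed — Ana unlocked the hatch, not the wagon; the wagon belongs to the dragging event.
(e) Entailed — this follows by dropping conjuncts from the stirring event's description.
(f) Not entailed — Ana stirred the juice, not the wagon; the wagon belongs to the dragging event.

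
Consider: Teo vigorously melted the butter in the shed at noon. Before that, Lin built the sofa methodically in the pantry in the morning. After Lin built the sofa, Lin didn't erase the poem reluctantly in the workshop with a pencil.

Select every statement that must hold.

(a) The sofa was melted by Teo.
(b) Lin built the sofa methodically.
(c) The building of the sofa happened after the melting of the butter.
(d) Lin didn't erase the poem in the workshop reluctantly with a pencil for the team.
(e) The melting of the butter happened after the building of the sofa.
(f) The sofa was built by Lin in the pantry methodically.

(b), (d), (e), (f)

(a) Not entailed — Teo melted the butter, not the sofa; the sofa belongs to the building event.
(b) Entailed — dropping 'in the morning', 'in the pantry' leaves a sub-description the original still satisfies.
(c) Not entailed — the narrative places the building before the melting, not after.
(d) Entailed — under negation, adding a further restriction is entailed: if no such erasing event occurred, none occurred for the team either.
(e) Entailed — the narrative places the building before the melting.
(f) Entailed — the original entails any weakening of itself; this just drops 'in the morning'.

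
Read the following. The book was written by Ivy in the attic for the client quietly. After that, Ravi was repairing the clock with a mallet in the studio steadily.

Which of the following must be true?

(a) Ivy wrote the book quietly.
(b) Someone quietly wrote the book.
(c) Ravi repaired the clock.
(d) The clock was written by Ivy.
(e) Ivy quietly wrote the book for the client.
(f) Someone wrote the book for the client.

(a), (b), (e), (f)

(a) Entailed — this follows by dropping conjuncts from the writing event's description.
(b) Entailed — dropping 'for the client', 'in the attic' and generalizing the agent leaves a sub-description the original still satisfies.
(c) Not entailed — 'was repairing' is progressive on an accomplishment; it does not entail the completed 'repaired'.
(d) Not entailed — Ivy wrote the book, not the clock; the clock belongs to the repairing event.
(e) Entailed — the original entails any weakening of itself; this just drops 'in the attic'.
(f) Entailed — every conjunct here is already in the original writing event.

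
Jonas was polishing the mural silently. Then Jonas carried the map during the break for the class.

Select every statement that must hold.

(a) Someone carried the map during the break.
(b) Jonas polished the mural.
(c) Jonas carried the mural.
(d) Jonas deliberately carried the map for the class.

(a) Entailed — the original entails any weakening of itself; this just drops 'for the class' and generalizes the agent.
(b) Entailed — 'polish' is an activity; 'was polishing' entails that some polishing happened, so 'polished' holds.
(c) Not entailed — Jonas carried the map, not the mural; the mural belongs to the polishing event.
(d) Not entailed — 'deliberately' adds information not in the original event.

(a), (b)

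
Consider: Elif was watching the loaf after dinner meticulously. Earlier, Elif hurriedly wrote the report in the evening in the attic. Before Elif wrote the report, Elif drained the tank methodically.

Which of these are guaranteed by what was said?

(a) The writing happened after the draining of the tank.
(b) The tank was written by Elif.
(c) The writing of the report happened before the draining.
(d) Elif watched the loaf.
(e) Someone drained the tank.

(a), (d), (e)

(a) Entailed — the narrative places the draining before the writing.
(b) Not entailed — Elif wrote the report, not the tank; the tank belongs to the draining event.
(c) Not entailed — the narrative places the draining before the writing, not after.
(d) Entailed — 'watch' is an activity; 'was watching' entails that some watching happened, so 'watched' holds.
(e) Entailed — this follows by dropping conjuncts from the draining event's description.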